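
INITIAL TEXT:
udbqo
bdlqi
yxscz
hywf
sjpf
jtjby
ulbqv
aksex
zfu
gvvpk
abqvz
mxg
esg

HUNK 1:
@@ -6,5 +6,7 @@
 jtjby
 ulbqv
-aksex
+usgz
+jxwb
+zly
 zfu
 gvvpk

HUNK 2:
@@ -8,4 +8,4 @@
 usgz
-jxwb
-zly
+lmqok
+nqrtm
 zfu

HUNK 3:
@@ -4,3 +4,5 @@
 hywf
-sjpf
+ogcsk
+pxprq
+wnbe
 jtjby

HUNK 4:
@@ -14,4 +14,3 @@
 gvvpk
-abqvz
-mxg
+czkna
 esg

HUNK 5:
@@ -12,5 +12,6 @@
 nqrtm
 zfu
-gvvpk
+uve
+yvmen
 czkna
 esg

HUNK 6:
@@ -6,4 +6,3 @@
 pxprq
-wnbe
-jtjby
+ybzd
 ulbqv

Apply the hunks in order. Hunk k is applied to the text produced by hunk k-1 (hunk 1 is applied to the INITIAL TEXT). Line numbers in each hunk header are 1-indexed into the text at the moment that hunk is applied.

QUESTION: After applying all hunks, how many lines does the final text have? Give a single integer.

Hunk 1: at line 6 remove [aksex] add [usgz,jxwb,zly] -> 15 lines: udbqo bdlqi yxscz hywf sjpf jtjby ulbqv usgz jxwb zly zfu gvvpk abqvz mxg esg
Hunk 2: at line 8 remove [jxwb,zly] add [lmqok,nqrtm] -> 15 lines: udbqo bdlqi yxscz hywf sjpf jtjby ulbqv usgz lmqok nqrtm zfu gvvpk abqvz mxg esg
Hunk 3: at line 4 remove [sjpf] add [ogcsk,pxprq,wnbe] -> 17 lines: udbqo bdlqi yxscz hywf ogcsk pxprq wnbe jtjby ulbqv usgz lmqok nqrtm zfu gvvpk abqvz mxg esg
Hunk 4: at line 14 remove [abqvz,mxg] add [czkna] -> 16 lines: udbqo bdlqi yxscz hywf ogcsk pxprq wnbe jtjby ulbqv usgz lmqok nqrtm zfu gvvpk czkna esg
Hunk 5: at line 12 remove [gvvpk] add [uve,yvmen] -> 17 lines: udbqo bdlqi yxscz hywf ogcsk pxprq wnbe jtjby ulbqv usgz lmqok nqrtm zfu uve yvmen czkna esg
Hunk 6: at line 6 remove [wnbe,jtjby] add [ybzd] -> 16 lines: udbqo bdlqi yxscz hywf ogcsk pxprq ybzd ulbqv usgz lmqok nqrtm zfu uve yvmen czkna esg
Final line count: 16

Answer: 16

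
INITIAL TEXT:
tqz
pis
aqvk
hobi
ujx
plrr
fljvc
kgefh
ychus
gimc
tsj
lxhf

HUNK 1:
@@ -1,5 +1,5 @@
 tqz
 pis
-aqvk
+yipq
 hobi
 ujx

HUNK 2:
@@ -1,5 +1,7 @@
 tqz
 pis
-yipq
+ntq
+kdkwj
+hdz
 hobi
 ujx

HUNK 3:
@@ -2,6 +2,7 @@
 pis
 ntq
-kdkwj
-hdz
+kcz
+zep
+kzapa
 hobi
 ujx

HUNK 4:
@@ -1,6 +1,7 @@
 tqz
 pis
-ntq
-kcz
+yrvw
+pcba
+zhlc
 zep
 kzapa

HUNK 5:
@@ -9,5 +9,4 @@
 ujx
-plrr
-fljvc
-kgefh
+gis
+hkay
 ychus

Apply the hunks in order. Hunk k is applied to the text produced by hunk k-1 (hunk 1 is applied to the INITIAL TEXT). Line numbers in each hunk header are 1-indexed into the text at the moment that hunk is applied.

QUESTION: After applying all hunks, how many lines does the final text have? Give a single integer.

Hunk 1: at line 1 remove [aqvk] add [yipq] -> 12 lines: tqz pis yipq hobi ujx plrr fljvc kgefh ychus gimc tsj lxhf
Hunk 2: at line 1 remove [yipq] add [ntq,kdkwj,hdz] -> 14 lines: tqz pis ntq kdkwj hdz hobi ujx plrr fljvc kgefh ychus gimc tsj lxhf
Hunk 3: at line 2 remove [kdkwj,hdz] add [kcz,zep,kzapa] -> 15 lines: tqz pis ntq kcz zep kzapa hobi ujx plrr fljvc kgefh ychus gimc tsj lxhf
Hunk 4: at line 1 remove [ntq,kcz] add [yrvw,pcba,zhlc] -> 16 lines: tqz pis yrvw pcba zhlc zep kzapa hobi ujx plrr fljvc kgefh ychus gimc tsj lxhf
Hunk 5: at line 9 remove [plrr,fljvc,kgefh] add [gis,hkay] -> 15 lines: tqz pis yrvw pcba zhlc zep kzapa hobi ujx gis hkay ychus gimc tsj lxhf
Final line count: 15

Answer: 15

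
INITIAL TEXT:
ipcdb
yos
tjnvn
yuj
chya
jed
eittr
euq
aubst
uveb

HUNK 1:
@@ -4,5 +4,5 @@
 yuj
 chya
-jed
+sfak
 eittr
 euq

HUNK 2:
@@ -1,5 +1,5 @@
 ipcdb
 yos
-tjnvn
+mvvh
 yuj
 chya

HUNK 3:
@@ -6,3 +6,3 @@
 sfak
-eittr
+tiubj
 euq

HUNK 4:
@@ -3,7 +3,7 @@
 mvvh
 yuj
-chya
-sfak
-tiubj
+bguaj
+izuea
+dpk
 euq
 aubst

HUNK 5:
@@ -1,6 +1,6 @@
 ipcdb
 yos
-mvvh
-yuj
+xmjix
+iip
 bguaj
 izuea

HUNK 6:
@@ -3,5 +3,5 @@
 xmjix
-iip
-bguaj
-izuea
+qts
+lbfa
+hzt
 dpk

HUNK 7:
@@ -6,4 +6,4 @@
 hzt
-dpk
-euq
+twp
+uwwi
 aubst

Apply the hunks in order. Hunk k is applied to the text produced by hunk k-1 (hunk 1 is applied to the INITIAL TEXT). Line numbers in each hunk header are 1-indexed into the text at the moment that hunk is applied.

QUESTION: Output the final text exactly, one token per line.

Hunk 1: at line 4 remove [jed] add [sfak] -> 10 lines: ipcdb yos tjnvn yuj chya sfak eittr euq aubst uveb
Hunk 2: at line 1 remove [tjnvn] add [mvvh] -> 10 lines: ipcdb yos mvvh yuj chya sfak eittr euq aubst uveb
Hunk 3: at line 6 remove [eittr] add [tiubj] -> 10 lines: ipcdb yos mvvh yuj chya sfak tiubj euq aubst uveb
Hunk 4: at line 3 remove [chya,sfak,tiubj] add [bguaj,izuea,dpk] -> 10 lines: ipcdb yos mvvh yuj bguaj izuea dpk euq aubst uveb
Hunk 5: at line 1 remove [mvvh,yuj] add [xmjix,iip] -> 10 lines: ipcdb yos xmjix iip bguaj izuea dpk euq aubst uveb
Hunk 6: at line 3 remove [iip,bguaj,izuea] add [qts,lbfa,hzt] -> 10 lines: ipcdb yos xmjix qts lbfa hzt dpk euq aubst uveb
Hunk 7: at line 6 remove [dpk,euq] add [twp,uwwi] -> 10 lines: ipcdb yos xmjix qts lbfa hzt twp uwwi aubst uveb

Answer: ipcdb
yos
xmjix
qts
lbfa
hzt
twp
uwwi
aubst
uveb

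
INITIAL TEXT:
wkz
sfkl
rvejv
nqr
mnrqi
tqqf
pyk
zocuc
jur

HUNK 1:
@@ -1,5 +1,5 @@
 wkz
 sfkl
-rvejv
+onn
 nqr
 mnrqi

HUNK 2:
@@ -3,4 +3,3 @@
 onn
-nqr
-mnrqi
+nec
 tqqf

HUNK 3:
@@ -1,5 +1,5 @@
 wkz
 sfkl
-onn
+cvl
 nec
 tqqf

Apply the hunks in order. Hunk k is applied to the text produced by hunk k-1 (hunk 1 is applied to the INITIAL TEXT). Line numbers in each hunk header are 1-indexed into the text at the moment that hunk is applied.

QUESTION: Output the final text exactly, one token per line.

Answer: wkz
sfkl
cvl
nec
tqqf
pyk
zocuc
jur

Derivation:
Hunk 1: at line 1 remove [rvejv] add [onn] -> 9 lines: wkz sfkl onn nqr mnrqi tqqf pyk zocuc jur
Hunk 2: at line 3 remove [nqr,mnrqi] add [nec] -> 8 lines: wkz sfkl onn nec tqqf pyk zocuc jur
Hunk 3: at line 1 remove [onn] add [cvl] -> 8 lines: wkz sfkl cvl nec tqqf pyk zocuc jur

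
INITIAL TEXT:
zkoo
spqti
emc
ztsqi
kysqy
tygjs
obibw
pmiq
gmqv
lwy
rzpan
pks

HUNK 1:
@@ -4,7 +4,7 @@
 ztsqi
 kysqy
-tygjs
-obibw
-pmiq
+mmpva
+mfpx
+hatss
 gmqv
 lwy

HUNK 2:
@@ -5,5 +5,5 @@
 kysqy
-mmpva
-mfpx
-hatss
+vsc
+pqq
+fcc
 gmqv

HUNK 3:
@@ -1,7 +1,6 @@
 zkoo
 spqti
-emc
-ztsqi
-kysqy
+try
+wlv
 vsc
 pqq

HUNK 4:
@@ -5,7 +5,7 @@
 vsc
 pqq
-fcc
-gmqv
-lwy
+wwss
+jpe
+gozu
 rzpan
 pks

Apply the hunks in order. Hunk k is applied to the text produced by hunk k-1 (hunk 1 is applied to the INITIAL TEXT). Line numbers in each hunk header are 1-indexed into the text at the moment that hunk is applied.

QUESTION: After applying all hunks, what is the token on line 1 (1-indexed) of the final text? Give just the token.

Answer: zkoo

Derivation:
Hunk 1: at line 4 remove [tygjs,obibw,pmiq] add [mmpva,mfpx,hatss] -> 12 lines: zkoo spqti emc ztsqi kysqy mmpva mfpx hatss gmqv lwy rzpan pks
Hunk 2: at line 5 remove [mmpva,mfpx,hatss] add [vsc,pqq,fcc] -> 12 lines: zkoo spqti emc ztsqi kysqy vsc pqq fcc gmqv lwy rzpan pks
Hunk 3: at line 1 remove [emc,ztsqi,kysqy] add [try,wlv] -> 11 lines: zkoo spqti try wlv vsc pqq fcc gmqv lwy rzpan pks
Hunk 4: at line 5 remove [fcc,gmqv,lwy] add [wwss,jpe,gozu] -> 11 lines: zkoo spqti try wlv vsc pqq wwss jpe gozu rzpan pks
Final line 1: zkoo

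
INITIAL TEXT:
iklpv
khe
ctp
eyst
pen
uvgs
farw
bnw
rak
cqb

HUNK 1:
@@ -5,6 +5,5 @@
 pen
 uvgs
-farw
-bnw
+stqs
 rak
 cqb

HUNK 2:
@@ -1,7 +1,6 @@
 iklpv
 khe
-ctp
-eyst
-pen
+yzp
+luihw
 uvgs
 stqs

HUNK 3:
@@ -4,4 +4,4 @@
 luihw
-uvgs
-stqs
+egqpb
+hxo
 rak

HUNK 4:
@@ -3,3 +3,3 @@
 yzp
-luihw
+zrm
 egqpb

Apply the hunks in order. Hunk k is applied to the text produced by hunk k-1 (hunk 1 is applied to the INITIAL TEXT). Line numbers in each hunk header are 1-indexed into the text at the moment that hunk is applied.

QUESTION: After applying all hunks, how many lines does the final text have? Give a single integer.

Hunk 1: at line 5 remove [farw,bnw] add [stqs] -> 9 lines: iklpv khe ctp eyst pen uvgs stqs rak cqb
Hunk 2: at line 1 remove [ctp,eyst,pen] add [yzp,luihw] -> 8 lines: iklpv khe yzp luihw uvgs stqs rak cqb
Hunk 3: at line 4 remove [uvgs,stqs] add [egqpb,hxo] -> 8 lines: iklpv khe yzp luihw egqpb hxo rak cqb
Hunk 4: at line 3 remove [luihw] add [zrm] -> 8 lines: iklpv khe yzp zrm egqpb hxo rak cqb
Final line count: 8

Answer: 8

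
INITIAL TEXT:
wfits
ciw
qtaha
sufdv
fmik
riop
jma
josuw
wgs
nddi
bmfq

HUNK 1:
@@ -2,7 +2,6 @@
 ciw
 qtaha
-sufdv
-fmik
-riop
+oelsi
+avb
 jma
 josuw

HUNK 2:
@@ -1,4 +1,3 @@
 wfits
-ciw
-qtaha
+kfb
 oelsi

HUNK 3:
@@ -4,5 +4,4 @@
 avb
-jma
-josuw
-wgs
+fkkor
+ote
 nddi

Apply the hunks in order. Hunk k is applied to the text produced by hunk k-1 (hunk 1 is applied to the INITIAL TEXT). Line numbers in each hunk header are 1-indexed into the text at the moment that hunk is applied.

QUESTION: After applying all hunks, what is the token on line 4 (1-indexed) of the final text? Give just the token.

Hunk 1: at line 2 remove [sufdv,fmik,riop] add [oelsi,avb] -> 10 lines: wfits ciw qtaha oelsi avb jma josuw wgs nddi bmfq
Hunk 2: at line 1 remove [ciw,qtaha] add [kfb] -> 9 lines: wfits kfb oelsi avb jma josuw wgs nddi bmfq
Hunk 3: at line 4 remove [jma,josuw,wgs] add [fkkor,ote] -> 8 lines: wfits kfb oelsi avb fkkor ote nddi bmfq
Final line 4: avb

Answer: avb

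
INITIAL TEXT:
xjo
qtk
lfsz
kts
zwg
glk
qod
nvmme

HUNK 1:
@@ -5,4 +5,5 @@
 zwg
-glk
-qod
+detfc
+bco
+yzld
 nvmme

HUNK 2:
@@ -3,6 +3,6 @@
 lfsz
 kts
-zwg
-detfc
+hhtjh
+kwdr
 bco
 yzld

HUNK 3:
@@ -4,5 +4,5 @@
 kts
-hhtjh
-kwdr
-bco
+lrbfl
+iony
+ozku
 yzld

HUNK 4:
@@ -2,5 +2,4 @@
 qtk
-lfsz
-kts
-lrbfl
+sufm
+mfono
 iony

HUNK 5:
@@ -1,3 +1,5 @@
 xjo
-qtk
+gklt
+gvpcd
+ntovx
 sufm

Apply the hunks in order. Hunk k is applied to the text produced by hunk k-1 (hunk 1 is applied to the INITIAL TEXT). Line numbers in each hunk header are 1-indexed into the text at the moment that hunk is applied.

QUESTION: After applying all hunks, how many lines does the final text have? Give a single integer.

Hunk 1: at line 5 remove [glk,qod] add [detfc,bco,yzld] -> 9 lines: xjo qtk lfsz kts zwg detfc bco yzld nvmme
Hunk 2: at line 3 remove [zwg,detfc] add [hhtjh,kwdr] -> 9 lines: xjo qtk lfsz kts hhtjh kwdr bco yzld nvmme
Hunk 3: at line 4 remove [hhtjh,kwdr,bco] add [lrbfl,iony,ozku] -> 9 lines: xjo qtk lfsz kts lrbfl iony ozku yzld nvmme
Hunk 4: at line 2 remove [lfsz,kts,lrbfl] add [sufm,mfono] -> 8 lines: xjo qtk sufm mfono iony ozku yzld nvmme
Hunk 5: at line 1 remove [qtk] add [gklt,gvpcd,ntovx] -> 10 lines: xjo gklt gvpcd ntovx sufm mfono iony ozku yzld nvmme
Final line count: 10

Answer: 10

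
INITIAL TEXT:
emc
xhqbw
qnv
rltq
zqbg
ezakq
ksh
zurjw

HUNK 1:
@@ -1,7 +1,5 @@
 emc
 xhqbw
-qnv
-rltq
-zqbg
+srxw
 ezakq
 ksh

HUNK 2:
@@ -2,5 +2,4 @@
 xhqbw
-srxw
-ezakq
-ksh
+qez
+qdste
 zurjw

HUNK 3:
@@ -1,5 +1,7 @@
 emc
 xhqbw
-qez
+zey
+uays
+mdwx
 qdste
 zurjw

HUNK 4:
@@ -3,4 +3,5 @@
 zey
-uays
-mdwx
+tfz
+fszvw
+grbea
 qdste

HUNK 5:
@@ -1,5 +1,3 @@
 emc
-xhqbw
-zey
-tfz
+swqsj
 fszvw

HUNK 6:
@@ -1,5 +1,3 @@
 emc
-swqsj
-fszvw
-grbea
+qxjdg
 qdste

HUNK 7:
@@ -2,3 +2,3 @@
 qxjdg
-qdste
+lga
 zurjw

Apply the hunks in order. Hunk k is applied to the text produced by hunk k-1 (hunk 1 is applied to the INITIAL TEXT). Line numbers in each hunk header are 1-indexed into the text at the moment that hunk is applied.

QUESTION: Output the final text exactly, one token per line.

Hunk 1: at line 1 remove [qnv,rltq,zqbg] add [srxw] -> 6 lines: emc xhqbw srxw ezakq ksh zurjw
Hunk 2: at line 2 remove [srxw,ezakq,ksh] add [qez,qdste] -> 5 lines: emc xhqbw qez qdste zurjw
Hunk 3: at line 1 remove [qez] add [zey,uays,mdwx] -> 7 lines: emc xhqbw zey uays mdwx qdste zurjw
Hunk 4: at line 3 remove [uays,mdwx] add [tfz,fszvw,grbea] -> 8 lines: emc xhqbw zey tfz fszvw grbea qdste zurjw
Hunk 5: at line 1 remove [xhqbw,zey,tfz] add [swqsj] -> 6 lines: emc swqsj fszvw grbea qdste zurjw
Hunk 6: at line 1 remove [swqsj,fszvw,grbea] add [qxjdg] -> 4 lines: emc qxjdg qdste zurjw
Hunk 7: at line 2 remove [qdste] add [lga] -> 4 lines: emc qxjdg lga zurjw

Answer: emc
qxjdg
lga
zurjw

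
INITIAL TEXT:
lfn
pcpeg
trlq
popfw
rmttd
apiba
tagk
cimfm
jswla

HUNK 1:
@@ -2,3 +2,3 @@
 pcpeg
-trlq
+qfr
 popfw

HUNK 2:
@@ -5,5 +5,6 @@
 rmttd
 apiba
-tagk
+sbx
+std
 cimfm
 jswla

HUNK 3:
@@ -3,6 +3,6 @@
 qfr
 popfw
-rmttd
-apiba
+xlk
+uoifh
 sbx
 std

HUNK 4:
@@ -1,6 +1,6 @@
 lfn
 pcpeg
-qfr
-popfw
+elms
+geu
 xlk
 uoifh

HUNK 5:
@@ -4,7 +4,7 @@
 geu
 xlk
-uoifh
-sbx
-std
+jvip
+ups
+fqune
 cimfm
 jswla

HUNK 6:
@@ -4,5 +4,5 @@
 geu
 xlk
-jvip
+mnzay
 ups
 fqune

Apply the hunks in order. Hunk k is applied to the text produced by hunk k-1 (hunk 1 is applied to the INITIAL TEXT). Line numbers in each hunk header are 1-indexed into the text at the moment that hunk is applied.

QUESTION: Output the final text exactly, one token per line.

Answer: lfn
pcpeg
elms
geu
xlk
mnzay
ups
fqune
cimfm
jswla

Derivation:
Hunk 1: at line 2 remove [trlq] add [qfr] -> 9 lines: lfn pcpeg qfr popfw rmttd apiba tagk cimfm jswla
Hunk 2: at line 5 remove [tagk] add [sbx,std] -> 10 lines: lfn pcpeg qfr popfw rmttd apiba sbx std cimfm jswla
Hunk 3: at line 3 remove [rmttd,apiba] add [xlk,uoifh] -> 10 lines: lfn pcpeg qfr popfw xlk uoifh sbx std cimfm jswla
Hunk 4: at line 1 remove [qfr,popfw] add [elms,geu] -> 10 lines: lfn pcpeg elms geu xlk uoifh sbx std cimfm jswla
Hunk 5: at line 4 remove [uoifh,sbx,std] add [jvip,ups,fqune] -> 10 lines: lfn pcpeg elms geu xlk jvip ups fqune cimfm jswla
Hunk 6: at line 4 remove [jvip] add [mnzay] -> 10 lines: lfn pcpeg elms geu xlk mnzay ups fqune cimfm jswla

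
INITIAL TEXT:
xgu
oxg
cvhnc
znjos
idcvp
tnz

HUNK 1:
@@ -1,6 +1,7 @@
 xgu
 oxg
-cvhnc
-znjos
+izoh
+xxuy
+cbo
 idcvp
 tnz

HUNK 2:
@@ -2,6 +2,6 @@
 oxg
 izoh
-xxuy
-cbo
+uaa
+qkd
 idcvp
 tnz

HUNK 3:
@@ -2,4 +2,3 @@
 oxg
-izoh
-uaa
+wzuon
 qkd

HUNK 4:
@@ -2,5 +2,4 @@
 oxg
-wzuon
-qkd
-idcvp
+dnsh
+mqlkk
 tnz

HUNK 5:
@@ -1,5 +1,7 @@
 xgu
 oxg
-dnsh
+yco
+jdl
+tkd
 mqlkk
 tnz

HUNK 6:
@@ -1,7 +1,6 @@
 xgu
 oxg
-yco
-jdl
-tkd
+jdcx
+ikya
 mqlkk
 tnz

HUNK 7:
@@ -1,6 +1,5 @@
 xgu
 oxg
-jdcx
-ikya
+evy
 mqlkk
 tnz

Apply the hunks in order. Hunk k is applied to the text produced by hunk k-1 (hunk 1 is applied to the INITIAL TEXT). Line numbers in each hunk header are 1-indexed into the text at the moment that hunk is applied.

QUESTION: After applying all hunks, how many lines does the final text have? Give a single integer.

Answer: 5

Derivation:
Hunk 1: at line 1 remove [cvhnc,znjos] add [izoh,xxuy,cbo] -> 7 lines: xgu oxg izoh xxuy cbo idcvp tnz
Hunk 2: at line 2 remove [xxuy,cbo] add [uaa,qkd] -> 7 lines: xgu oxg izoh uaa qkd idcvp tnz
Hunk 3: at line 2 remove [izoh,uaa] add [wzuon] -> 6 lines: xgu oxg wzuon qkd idcvp tnz
Hunk 4: at line 2 remove [wzuon,qkd,idcvp] add [dnsh,mqlkk] -> 5 lines: xgu oxg dnsh mqlkk tnz
Hunk 5: at line 1 remove [dnsh] add [yco,jdl,tkd] -> 7 lines: xgu oxg yco jdl tkd mqlkk tnz
Hunk 6: at line 1 remove [yco,jdl,tkd] add [jdcx,ikya] -> 6 lines: xgu oxg jdcx ikya mqlkk tnz
Hunk 7: at line 1 remove [jdcx,ikya] add [evy] -> 5 lines: xgu oxg evy mqlkk tnz
Final line count: 5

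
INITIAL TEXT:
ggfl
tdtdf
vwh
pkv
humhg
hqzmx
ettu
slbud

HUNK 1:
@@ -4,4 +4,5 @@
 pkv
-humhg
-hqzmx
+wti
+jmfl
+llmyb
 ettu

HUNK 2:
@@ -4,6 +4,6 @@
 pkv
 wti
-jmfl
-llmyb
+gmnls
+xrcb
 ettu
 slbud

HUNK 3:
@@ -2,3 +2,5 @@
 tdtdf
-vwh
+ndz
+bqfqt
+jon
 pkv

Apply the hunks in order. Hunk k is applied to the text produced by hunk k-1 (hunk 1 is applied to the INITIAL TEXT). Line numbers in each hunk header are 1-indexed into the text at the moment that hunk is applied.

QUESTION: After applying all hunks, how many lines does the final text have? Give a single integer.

Hunk 1: at line 4 remove [humhg,hqzmx] add [wti,jmfl,llmyb] -> 9 lines: ggfl tdtdf vwh pkv wti jmfl llmyb ettu slbud
Hunk 2: at line 4 remove [jmfl,llmyb] add [gmnls,xrcb] -> 9 lines: ggfl tdtdf vwh pkv wti gmnls xrcb ettu slbud
Hunk 3: at line 2 remove [vwh] add [ndz,bqfqt,jon] -> 11 lines: ggfl tdtdf ndz bqfqt jon pkv wti gmnls xrcb ettu slbud
Final line count: 11

Answer: 11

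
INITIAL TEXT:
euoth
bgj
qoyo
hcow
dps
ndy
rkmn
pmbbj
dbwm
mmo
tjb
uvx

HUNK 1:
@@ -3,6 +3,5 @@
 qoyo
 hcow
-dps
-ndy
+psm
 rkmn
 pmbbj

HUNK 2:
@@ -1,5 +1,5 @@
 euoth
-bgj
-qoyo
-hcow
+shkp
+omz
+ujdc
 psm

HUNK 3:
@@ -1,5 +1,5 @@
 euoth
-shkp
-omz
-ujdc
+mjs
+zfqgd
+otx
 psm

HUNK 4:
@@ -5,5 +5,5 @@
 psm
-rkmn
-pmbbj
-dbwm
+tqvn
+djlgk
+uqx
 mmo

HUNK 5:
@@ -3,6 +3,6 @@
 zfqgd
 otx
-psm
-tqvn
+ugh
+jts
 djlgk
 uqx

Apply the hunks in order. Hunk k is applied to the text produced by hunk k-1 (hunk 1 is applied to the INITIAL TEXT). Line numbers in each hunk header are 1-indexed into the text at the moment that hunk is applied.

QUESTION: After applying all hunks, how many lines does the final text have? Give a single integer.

Answer: 11

Derivation:
Hunk 1: at line 3 remove [dps,ndy] add [psm] -> 11 lines: euoth bgj qoyo hcow psm rkmn pmbbj dbwm mmo tjb uvx
Hunk 2: at line 1 remove [bgj,qoyo,hcow] add [shkp,omz,ujdc] -> 11 lines: euoth shkp omz ujdc psm rkmn pmbbj dbwm mmo tjb uvx
Hunk 3: at line 1 remove [shkp,omz,ujdc] add [mjs,zfqgd,otx] -> 11 lines: euoth mjs zfqgd otx psm rkmn pmbbj dbwm mmo tjb uvx
Hunk 4: at line 5 remove [rkmn,pmbbj,dbwm] add [tqvn,djlgk,uqx] -> 11 lines: euoth mjs zfqgd otx psm tqvn djlgk uqx mmo tjb uvx
Hunk 5: at line 3 remove [psm,tqvn] add [ugh,jts] -> 11 lines: euoth mjs zfqgd otx ugh jts djlgk uqx mmo tjb uvx
Final line count: 11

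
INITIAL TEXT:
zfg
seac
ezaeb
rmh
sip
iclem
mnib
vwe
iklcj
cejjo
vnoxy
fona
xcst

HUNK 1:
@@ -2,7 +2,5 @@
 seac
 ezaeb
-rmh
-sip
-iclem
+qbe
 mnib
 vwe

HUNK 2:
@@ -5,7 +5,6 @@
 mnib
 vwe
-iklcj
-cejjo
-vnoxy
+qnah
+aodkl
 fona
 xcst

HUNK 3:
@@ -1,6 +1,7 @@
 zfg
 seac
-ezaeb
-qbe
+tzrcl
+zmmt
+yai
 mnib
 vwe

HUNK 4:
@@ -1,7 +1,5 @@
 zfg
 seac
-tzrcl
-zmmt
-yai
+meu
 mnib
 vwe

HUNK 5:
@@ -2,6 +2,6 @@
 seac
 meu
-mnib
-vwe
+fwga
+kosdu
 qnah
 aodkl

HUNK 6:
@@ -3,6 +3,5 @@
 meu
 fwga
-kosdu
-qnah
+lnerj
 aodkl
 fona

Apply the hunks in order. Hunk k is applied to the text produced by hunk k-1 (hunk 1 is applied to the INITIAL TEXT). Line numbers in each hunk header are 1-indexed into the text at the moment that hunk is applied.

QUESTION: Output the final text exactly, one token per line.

Hunk 1: at line 2 remove [rmh,sip,iclem] add [qbe] -> 11 lines: zfg seac ezaeb qbe mnib vwe iklcj cejjo vnoxy fona xcst
Hunk 2: at line 5 remove [iklcj,cejjo,vnoxy] add [qnah,aodkl] -> 10 lines: zfg seac ezaeb qbe mnib vwe qnah aodkl fona xcst
Hunk 3: at line 1 remove [ezaeb,qbe] add [tzrcl,zmmt,yai] -> 11 lines: zfg seac tzrcl zmmt yai mnib vwe qnah aodkl fona xcst
Hunk 4: at line 1 remove [tzrcl,zmmt,yai] add [meu] -> 9 lines: zfg seac meu mnib vwe qnah aodkl fona xcst
Hunk 5: at line 2 remove [mnib,vwe] add [fwga,kosdu] -> 9 lines: zfg seac meu fwga kosdu qnah aodkl fona xcst
Hunk 6: at line 3 remove [kosdu,qnah] add [lnerj] -> 8 lines: zfg seac meu fwga lnerj aodkl fona xcst

Answer: zfg
seac
meu
fwga
lnerj
aodkl
fona
xcst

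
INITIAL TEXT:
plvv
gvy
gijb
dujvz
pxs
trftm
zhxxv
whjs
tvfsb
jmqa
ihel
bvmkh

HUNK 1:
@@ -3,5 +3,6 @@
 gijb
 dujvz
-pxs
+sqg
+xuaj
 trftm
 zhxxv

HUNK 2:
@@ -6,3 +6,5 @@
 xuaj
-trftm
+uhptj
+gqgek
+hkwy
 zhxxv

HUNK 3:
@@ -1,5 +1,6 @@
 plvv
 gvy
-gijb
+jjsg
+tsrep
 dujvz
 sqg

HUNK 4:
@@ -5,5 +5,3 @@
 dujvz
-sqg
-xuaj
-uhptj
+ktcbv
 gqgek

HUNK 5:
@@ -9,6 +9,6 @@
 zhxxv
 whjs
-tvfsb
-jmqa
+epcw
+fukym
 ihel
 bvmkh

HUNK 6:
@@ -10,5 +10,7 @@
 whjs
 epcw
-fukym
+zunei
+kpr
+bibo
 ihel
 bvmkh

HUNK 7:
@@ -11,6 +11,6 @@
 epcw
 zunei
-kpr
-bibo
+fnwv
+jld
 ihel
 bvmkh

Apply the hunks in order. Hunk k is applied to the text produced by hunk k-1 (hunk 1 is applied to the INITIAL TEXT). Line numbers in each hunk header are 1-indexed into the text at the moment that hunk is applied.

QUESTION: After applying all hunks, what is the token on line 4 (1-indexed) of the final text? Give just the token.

Hunk 1: at line 3 remove [pxs] add [sqg,xuaj] -> 13 lines: plvv gvy gijb dujvz sqg xuaj trftm zhxxv whjs tvfsb jmqa ihel bvmkh
Hunk 2: at line 6 remove [trftm] add [uhptj,gqgek,hkwy] -> 15 lines: plvv gvy gijb dujvz sqg xuaj uhptj gqgek hkwy zhxxv whjs tvfsb jmqa ihel bvmkh
Hunk 3: at line 1 remove [gijb] add [jjsg,tsrep] -> 16 lines: plvv gvy jjsg tsrep dujvz sqg xuaj uhptj gqgek hkwy zhxxv whjs tvfsb jmqa ihel bvmkh
Hunk 4: at line 5 remove [sqg,xuaj,uhptj] add [ktcbv] -> 14 lines: plvv gvy jjsg tsrep dujvz ktcbv gqgek hkwy zhxxv whjs tvfsb jmqa ihel bvmkh
Hunk 5: at line 9 remove [tvfsb,jmqa] add [epcw,fukym] -> 14 lines: plvv gvy jjsg tsrep dujvz ktcbv gqgek hkwy zhxxv whjs epcw fukym ihel bvmkh
Hunk 6: at line 10 remove [fukym] add [zunei,kpr,bibo] -> 16 lines: plvv gvy jjsg tsrep dujvz ktcbv gqgek hkwy zhxxv whjs epcw zunei kpr bibo ihel bvmkh
Hunk 7: at line 11 remove [kpr,bibo] add [fnwv,jld] -> 16 lines: plvv gvy jjsg tsrep dujvz ktcbv gqgek hkwy zhxxv whjs epcw zunei fnwv jld ihel bvmkh
Final line 4: tsrep

Answer: tsrep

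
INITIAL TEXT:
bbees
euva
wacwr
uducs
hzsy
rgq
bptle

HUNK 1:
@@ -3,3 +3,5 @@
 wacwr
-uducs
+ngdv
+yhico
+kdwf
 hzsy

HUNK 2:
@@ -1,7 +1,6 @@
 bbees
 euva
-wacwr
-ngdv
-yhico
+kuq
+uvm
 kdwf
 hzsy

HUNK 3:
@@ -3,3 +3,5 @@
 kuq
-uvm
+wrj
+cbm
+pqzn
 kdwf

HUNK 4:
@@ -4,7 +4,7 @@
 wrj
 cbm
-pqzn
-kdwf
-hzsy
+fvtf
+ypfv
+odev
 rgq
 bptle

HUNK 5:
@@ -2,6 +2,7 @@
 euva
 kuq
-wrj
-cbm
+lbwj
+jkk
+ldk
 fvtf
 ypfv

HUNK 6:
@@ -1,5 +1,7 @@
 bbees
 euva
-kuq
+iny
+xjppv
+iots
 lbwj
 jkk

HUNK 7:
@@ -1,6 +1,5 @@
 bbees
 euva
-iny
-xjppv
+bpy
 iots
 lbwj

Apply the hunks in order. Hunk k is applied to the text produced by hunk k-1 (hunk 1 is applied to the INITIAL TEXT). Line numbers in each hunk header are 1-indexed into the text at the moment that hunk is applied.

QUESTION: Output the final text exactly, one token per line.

Hunk 1: at line 3 remove [uducs] add [ngdv,yhico,kdwf] -> 9 lines: bbees euva wacwr ngdv yhico kdwf hzsy rgq bptle
Hunk 2: at line 1 remove [wacwr,ngdv,yhico] add [kuq,uvm] -> 8 lines: bbees euva kuq uvm kdwf hzsy rgq bptle
Hunk 3: at line 3 remove [uvm] add [wrj,cbm,pqzn] -> 10 lines: bbees euva kuq wrj cbm pqzn kdwf hzsy rgq bptle
Hunk 4: at line 4 remove [pqzn,kdwf,hzsy] add [fvtf,ypfv,odev] -> 10 lines: bbees euva kuq wrj cbm fvtf ypfv odev rgq bptle
Hunk 5: at line 2 remove [wrj,cbm] add [lbwj,jkk,ldk] -> 11 lines: bbees euva kuq lbwj jkk ldk fvtf ypfv odev rgq bptle
Hunk 6: at line 1 remove [kuq] add [iny,xjppv,iots] -> 13 lines: bbees euva iny xjppv iots lbwj jkk ldk fvtf ypfv odev rgq bptle
Hunk 7: at line 1 remove [iny,xjppv] add [bpy] -> 12 lines: bbees euva bpy iots lbwj jkk ldk fvtf ypfv odev rgq bptle

Answer: bbees
euva
bpy
iots
lbwj
jkk
ldk
fvtf
ypfv
odev
rgq
bptle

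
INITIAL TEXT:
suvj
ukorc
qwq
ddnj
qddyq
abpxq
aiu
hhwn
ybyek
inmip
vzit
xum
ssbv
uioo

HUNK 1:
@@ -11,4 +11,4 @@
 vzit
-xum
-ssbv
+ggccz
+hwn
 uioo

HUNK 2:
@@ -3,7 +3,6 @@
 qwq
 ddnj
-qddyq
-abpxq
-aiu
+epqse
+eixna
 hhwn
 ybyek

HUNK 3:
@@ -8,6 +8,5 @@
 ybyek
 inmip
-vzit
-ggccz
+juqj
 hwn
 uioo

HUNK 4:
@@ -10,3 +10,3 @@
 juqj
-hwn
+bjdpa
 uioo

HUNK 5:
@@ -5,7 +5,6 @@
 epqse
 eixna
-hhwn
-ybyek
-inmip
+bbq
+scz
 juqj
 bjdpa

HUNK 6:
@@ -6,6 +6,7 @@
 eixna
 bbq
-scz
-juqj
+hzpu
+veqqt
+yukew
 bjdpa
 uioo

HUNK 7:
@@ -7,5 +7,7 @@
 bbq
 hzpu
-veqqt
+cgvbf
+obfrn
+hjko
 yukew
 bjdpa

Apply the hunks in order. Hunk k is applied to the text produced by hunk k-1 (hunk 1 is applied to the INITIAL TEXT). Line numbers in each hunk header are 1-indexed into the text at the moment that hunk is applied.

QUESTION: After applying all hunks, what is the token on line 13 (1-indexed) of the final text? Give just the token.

Answer: bjdpa

Derivation:
Hunk 1: at line 11 remove [xum,ssbv] add [ggccz,hwn] -> 14 lines: suvj ukorc qwq ddnj qddyq abpxq aiu hhwn ybyek inmip vzit ggccz hwn uioo
Hunk 2: at line 3 remove [qddyq,abpxq,aiu] add [epqse,eixna] -> 13 lines: suvj ukorc qwq ddnj epqse eixna hhwn ybyek inmip vzit ggccz hwn uioo
Hunk 3: at line 8 remove [vzit,ggccz] add [juqj] -> 12 lines: suvj ukorc qwq ddnj epqse eixna hhwn ybyek inmip juqj hwn uioo
Hunk 4: at line 10 remove [hwn] add [bjdpa] -> 12 lines: suvj ukorc qwq ddnj epqse eixna hhwn ybyek inmip juqj bjdpa uioo
Hunk 5: at line 5 remove [hhwn,ybyek,inmip] add [bbq,scz] -> 11 lines: suvj ukorc qwq ddnj epqse eixna bbq scz juqj bjdpa uioo
Hunk 6: at line 6 remove [scz,juqj] add [hzpu,veqqt,yukew] -> 12 lines: suvj ukorc qwq ddnj epqse eixna bbq hzpu veqqt yukew bjdpa uioo
Hunk 7: at line 7 remove [veqqt] add [cgvbf,obfrn,hjko] -> 14 lines: suvj ukorc qwq ddnj epqse eixna bbq hzpu cgvbf obfrn hjko yukew bjdpa uioo
Final line 13: bjdpa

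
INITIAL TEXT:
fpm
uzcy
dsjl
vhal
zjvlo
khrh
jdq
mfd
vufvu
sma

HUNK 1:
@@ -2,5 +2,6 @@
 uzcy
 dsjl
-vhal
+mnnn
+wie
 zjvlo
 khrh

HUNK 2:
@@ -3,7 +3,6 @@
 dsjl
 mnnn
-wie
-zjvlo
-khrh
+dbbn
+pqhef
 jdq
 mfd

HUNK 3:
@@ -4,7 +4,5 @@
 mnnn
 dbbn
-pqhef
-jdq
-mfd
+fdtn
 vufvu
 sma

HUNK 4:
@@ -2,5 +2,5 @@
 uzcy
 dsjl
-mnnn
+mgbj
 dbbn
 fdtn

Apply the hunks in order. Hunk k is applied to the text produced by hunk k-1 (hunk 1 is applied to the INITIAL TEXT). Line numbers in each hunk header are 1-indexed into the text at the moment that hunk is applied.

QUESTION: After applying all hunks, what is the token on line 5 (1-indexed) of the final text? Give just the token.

Hunk 1: at line 2 remove [vhal] add [mnnn,wie] -> 11 lines: fpm uzcy dsjl mnnn wie zjvlo khrh jdq mfd vufvu sma
Hunk 2: at line 3 remove [wie,zjvlo,khrh] add [dbbn,pqhef] -> 10 lines: fpm uzcy dsjl mnnn dbbn pqhef jdq mfd vufvu sma
Hunk 3: at line 4 remove [pqhef,jdq,mfd] add [fdtn] -> 8 lines: fpm uzcy dsjl mnnn dbbn fdtn vufvu sma
Hunk 4: at line 2 remove [mnnn] add [mgbj] -> 8 lines: fpm uzcy dsjl mgbj dbbn fdtn vufvu sma
Final line 5: dbbn

Answer: dbbn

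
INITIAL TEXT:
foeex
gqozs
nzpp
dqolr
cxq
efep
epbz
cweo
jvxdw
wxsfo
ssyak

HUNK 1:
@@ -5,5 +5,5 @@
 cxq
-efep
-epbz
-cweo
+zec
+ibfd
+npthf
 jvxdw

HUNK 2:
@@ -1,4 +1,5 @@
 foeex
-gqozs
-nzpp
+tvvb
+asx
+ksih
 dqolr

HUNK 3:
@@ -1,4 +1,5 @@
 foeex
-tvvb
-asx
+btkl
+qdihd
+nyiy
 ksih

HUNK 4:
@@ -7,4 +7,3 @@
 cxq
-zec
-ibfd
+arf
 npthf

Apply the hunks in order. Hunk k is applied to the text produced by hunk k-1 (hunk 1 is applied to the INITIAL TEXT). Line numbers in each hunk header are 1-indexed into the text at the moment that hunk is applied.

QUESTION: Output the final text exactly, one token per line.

Hunk 1: at line 5 remove [efep,epbz,cweo] add [zec,ibfd,npthf] -> 11 lines: foeex gqozs nzpp dqolr cxq zec ibfd npthf jvxdw wxsfo ssyak
Hunk 2: at line 1 remove [gqozs,nzpp] add [tvvb,asx,ksih] -> 12 lines: foeex tvvb asx ksih dqolr cxq zec ibfd npthf jvxdw wxsfo ssyak
Hunk 3: at line 1 remove [tvvb,asx] add [btkl,qdihd,nyiy] -> 13 lines: foeex btkl qdihd nyiy ksih dqolr cxq zec ibfd npthf jvxdw wxsfo ssyak
Hunk 4: at line 7 remove [zec,ibfd] add [arf] -> 12 lines: foeex btkl qdihd nyiy ksih dqolr cxq arf npthf jvxdw wxsfo ssyak

Answer: foeex
btkl
qdihd
nyiy
ksih
dqolr
cxq
arf
npthf
jvxdw
wxsfo
ssyak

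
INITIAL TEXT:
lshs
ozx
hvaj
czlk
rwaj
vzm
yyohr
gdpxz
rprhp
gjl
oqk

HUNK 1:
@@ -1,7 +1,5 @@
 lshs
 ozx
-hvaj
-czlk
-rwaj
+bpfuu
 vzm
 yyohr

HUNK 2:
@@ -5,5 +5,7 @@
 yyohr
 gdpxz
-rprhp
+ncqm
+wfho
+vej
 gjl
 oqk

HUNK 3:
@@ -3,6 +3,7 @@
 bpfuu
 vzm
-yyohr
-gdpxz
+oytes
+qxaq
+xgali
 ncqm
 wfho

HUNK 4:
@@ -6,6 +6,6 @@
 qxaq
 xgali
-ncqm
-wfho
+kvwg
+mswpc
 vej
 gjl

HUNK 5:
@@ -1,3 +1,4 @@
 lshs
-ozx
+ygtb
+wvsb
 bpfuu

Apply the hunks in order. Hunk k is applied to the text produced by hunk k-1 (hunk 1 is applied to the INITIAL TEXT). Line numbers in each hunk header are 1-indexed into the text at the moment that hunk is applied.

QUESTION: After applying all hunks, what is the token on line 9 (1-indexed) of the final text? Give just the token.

Answer: kvwg

Derivation:
Hunk 1: at line 1 remove [hvaj,czlk,rwaj] add [bpfuu] -> 9 lines: lshs ozx bpfuu vzm yyohr gdpxz rprhp gjl oqk
Hunk 2: at line 5 remove [rprhp] add [ncqm,wfho,vej] -> 11 lines: lshs ozx bpfuu vzm yyohr gdpxz ncqm wfho vej gjl oqk
Hunk 3: at line 3 remove [yyohr,gdpxz] add [oytes,qxaq,xgali] -> 12 lines: lshs ozx bpfuu vzm oytes qxaq xgali ncqm wfho vej gjl oqk
Hunk 4: at line 6 remove [ncqm,wfho] add [kvwg,mswpc] -> 12 lines: lshs ozx bpfuu vzm oytes qxaq xgali kvwg mswpc vej gjl oqk
Hunk 5: at line 1 remove [ozx] add [ygtb,wvsb] -> 13 lines: lshs ygtb wvsb bpfuu vzm oytes qxaq xgali kvwg mswpc vej gjl oqk
Final line 9: kvwg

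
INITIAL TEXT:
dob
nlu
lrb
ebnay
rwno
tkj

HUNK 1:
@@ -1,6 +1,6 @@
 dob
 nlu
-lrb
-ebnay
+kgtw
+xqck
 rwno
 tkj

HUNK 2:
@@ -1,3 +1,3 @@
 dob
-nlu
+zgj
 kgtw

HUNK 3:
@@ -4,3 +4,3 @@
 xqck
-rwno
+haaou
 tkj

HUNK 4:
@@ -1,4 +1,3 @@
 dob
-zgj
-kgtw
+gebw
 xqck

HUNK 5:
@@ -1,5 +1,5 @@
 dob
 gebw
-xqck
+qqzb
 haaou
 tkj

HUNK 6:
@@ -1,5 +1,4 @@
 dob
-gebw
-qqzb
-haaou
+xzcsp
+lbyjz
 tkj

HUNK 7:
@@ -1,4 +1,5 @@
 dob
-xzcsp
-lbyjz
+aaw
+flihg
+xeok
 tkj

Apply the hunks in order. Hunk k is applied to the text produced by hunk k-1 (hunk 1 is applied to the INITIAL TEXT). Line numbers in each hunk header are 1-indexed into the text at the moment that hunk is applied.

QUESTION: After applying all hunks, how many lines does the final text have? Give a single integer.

Answer: 5

Derivation:
Hunk 1: at line 1 remove [lrb,ebnay] add [kgtw,xqck] -> 6 lines: dob nlu kgtw xqck rwno tkj
Hunk 2: at line 1 remove [nlu] add [zgj] -> 6 lines: dob zgj kgtw xqck rwno tkj
Hunk 3: at line 4 remove [rwno] add [haaou] -> 6 lines: dob zgj kgtw xqck haaou tkj
Hunk 4: at line 1 remove [zgj,kgtw] add [gebw] -> 5 lines: dob gebw xqck haaou tkj
Hunk 5: at line 1 remove [xqck] add [qqzb] -> 5 lines: dob gebw qqzb haaou tkj
Hunk 6: at line 1 remove [gebw,qqzb,haaou] add [xzcsp,lbyjz] -> 4 lines: dob xzcsp lbyjz tkj
Hunk 7: at line 1 remove [xzcsp,lbyjz] add [aaw,flihg,xeok] -> 5 lines: dob aaw flihg xeok tkj
Final line count: 5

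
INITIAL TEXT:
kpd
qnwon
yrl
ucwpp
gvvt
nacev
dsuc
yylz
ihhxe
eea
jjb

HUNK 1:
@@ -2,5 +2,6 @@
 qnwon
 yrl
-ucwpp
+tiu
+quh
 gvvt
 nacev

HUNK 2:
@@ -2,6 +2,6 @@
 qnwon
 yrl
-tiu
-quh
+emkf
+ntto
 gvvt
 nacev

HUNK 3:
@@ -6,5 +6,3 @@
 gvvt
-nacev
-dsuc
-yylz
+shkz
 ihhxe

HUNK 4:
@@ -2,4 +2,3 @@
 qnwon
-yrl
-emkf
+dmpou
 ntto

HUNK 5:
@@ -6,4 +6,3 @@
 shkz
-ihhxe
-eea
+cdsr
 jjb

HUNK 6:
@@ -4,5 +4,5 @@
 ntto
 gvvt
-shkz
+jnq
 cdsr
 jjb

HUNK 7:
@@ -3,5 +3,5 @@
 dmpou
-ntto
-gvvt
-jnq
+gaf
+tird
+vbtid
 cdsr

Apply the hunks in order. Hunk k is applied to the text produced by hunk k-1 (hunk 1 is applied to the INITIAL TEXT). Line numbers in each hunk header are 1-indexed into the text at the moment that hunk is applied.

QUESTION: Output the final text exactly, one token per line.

Hunk 1: at line 2 remove [ucwpp] add [tiu,quh] -> 12 lines: kpd qnwon yrl tiu quh gvvt nacev dsuc yylz ihhxe eea jjb
Hunk 2: at line 2 remove [tiu,quh] add [emkf,ntto] -> 12 lines: kpd qnwon yrl emkf ntto gvvt nacev dsuc yylz ihhxe eea jjb
Hunk 3: at line 6 remove [nacev,dsuc,yylz] add [shkz] -> 10 lines: kpd qnwon yrl emkf ntto gvvt shkz ihhxe eea jjb
Hunk 4: at line 2 remove [yrl,emkf] add [dmpou] -> 9 lines: kpd qnwon dmpou ntto gvvt shkz ihhxe eea jjb
Hunk 5: at line 6 remove [ihhxe,eea] add [cdsr] -> 8 lines: kpd qnwon dmpou ntto gvvt shkz cdsr jjb
Hunk 6: at line 4 remove [shkz] add [jnq] -> 8 lines: kpd qnwon dmpou ntto gvvt jnq cdsr jjb
Hunk 7: at line 3 remove [ntto,gvvt,jnq] add [gaf,tird,vbtid] -> 8 lines: kpd qnwon dmpou gaf tird vbtid cdsr jjb

Answer: kpd
qnwon
dmpou
gaf
tird
vbtid
cdsr
jjb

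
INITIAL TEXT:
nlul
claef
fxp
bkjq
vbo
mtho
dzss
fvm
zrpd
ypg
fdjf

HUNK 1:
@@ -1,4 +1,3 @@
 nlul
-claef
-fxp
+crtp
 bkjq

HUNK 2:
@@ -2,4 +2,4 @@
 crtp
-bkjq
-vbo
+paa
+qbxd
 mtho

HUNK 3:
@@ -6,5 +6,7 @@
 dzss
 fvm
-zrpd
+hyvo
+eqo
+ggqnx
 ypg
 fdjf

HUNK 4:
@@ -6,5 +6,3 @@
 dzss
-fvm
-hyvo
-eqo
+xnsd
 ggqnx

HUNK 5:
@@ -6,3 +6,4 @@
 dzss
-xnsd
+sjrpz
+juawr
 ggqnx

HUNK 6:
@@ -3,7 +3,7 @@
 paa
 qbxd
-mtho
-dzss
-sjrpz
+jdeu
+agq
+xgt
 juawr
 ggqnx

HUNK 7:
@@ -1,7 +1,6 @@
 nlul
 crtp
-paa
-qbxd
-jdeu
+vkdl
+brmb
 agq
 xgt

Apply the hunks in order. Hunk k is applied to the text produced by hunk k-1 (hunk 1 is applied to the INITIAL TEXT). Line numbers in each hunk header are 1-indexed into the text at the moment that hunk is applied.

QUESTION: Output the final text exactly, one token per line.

Hunk 1: at line 1 remove [claef,fxp] add [crtp] -> 10 lines: nlul crtp bkjq vbo mtho dzss fvm zrpd ypg fdjf
Hunk 2: at line 2 remove [bkjq,vbo] add [paa,qbxd] -> 10 lines: nlul crtp paa qbxd mtho dzss fvm zrpd ypg fdjf
Hunk 3: at line 6 remove [zrpd] add [hyvo,eqo,ggqnx] -> 12 lines: nlul crtp paa qbxd mtho dzss fvm hyvo eqo ggqnx ypg fdjf
Hunk 4: at line 6 remove [fvm,hyvo,eqo] add [xnsd] -> 10 lines: nlul crtp paa qbxd mtho dzss xnsd ggqnx ypg fdjf
Hunk 5: at line 6 remove [xnsd] add [sjrpz,juawr] -> 11 lines: nlul crtp paa qbxd mtho dzss sjrpz juawr ggqnx ypg fdjf
Hunk 6: at line 3 remove [mtho,dzss,sjrpz] add [jdeu,agq,xgt] -> 11 lines: nlul crtp paa qbxd jdeu agq xgt juawr ggqnx ypg fdjf
Hunk 7: at line 1 remove [paa,qbxd,jdeu] add [vkdl,brmb] -> 10 lines: nlul crtp vkdl brmb agq xgt juawr ggqnx ypg fdjf

Answer: nlul
crtp
vkdl
brmb
agq
xgt
juawr
ggqnx
ypg
fdjf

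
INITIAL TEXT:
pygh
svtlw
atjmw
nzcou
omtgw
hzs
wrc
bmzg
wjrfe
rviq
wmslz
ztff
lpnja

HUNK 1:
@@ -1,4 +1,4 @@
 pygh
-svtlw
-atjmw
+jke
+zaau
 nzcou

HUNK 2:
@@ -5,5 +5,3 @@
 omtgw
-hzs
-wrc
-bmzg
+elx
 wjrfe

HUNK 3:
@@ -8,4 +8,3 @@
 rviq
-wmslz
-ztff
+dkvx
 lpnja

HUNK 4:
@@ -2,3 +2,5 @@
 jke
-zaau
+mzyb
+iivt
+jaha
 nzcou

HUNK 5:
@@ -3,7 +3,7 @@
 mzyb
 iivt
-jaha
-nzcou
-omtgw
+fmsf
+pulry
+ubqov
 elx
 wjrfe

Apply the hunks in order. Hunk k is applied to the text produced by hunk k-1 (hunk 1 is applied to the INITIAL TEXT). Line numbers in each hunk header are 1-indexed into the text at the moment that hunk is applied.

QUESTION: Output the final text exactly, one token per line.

Hunk 1: at line 1 remove [svtlw,atjmw] add [jke,zaau] -> 13 lines: pygh jke zaau nzcou omtgw hzs wrc bmzg wjrfe rviq wmslz ztff lpnja
Hunk 2: at line 5 remove [hzs,wrc,bmzg] add [elx] -> 11 lines: pygh jke zaau nzcou omtgw elx wjrfe rviq wmslz ztff lpnja
Hunk 3: at line 8 remove [wmslz,ztff] add [dkvx] -> 10 lines: pygh jke zaau nzcou omtgw elx wjrfe rviq dkvx lpnja
Hunk 4: at line 2 remove [zaau] add [mzyb,iivt,jaha] -> 12 lines: pygh jke mzyb iivt jaha nzcou omtgw elx wjrfe rviq dkvx lpnja
Hunk 5: at line 3 remove [jaha,nzcou,omtgw] add [fmsf,pulry,ubqov] -> 12 lines: pygh jke mzyb iivt fmsf pulry ubqov elx wjrfe rviq dkvx lpnja

Answer: pygh
jke
mzyb
iivt
fmsf
pulry
ubqov
elx
wjrfe
rviq
dkvx
lpnja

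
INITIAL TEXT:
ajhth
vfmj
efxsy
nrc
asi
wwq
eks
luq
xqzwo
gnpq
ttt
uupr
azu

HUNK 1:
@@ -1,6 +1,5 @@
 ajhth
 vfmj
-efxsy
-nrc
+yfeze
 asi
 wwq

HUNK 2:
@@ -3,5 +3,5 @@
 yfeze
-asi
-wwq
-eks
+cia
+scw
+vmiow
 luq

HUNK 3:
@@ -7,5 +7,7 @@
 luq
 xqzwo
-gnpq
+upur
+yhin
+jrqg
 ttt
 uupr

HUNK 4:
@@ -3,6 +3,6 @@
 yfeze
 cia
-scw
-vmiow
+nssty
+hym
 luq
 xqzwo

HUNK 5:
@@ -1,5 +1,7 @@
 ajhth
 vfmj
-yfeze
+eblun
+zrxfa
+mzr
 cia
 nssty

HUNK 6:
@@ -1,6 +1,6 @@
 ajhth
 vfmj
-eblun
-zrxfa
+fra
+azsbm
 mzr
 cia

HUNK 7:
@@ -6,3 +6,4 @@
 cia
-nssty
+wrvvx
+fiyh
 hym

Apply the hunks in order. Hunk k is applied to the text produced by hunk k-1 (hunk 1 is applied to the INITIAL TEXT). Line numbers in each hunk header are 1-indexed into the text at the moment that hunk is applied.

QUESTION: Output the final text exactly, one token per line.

Answer: ajhth
vfmj
fra
azsbm
mzr
cia
wrvvx
fiyh
hym
luq
xqzwo
upur
yhin
jrqg
ttt
uupr
azu

Derivation:
Hunk 1: at line 1 remove [efxsy,nrc] add [yfeze] -> 12 lines: ajhth vfmj yfeze asi wwq eks luq xqzwo gnpq ttt uupr azu
Hunk 2: at line 3 remove [asi,wwq,eks] add [cia,scw,vmiow] -> 12 lines: ajhth vfmj yfeze cia scw vmiow luq xqzwo gnpq ttt uupr azu
Hunk 3: at line 7 remove [gnpq] add [upur,yhin,jrqg] -> 14 lines: ajhth vfmj yfeze cia scw vmiow luq xqzwo upur yhin jrqg ttt uupr azu
Hunk 4: at line 3 remove [scw,vmiow] add [nssty,hym] -> 14 lines: ajhth vfmj yfeze cia nssty hym luq xqzwo upur yhin jrqg ttt uupr azu
Hunk 5: at line 1 remove [yfeze] add [eblun,zrxfa,mzr] -> 16 lines: ajhth vfmj eblun zrxfa mzr cia nssty hym luq xqzwo upur yhin jrqg ttt uupr azu
Hunk 6: at line 1 remove [eblun,zrxfa] add [fra,azsbm] -> 16 lines: ajhth vfmj fra azsbm mzr cia nssty hym luq xqzwo upur yhin jrqg ttt uupr azu
Hunk 7: at line 6 remove [nssty] add [wrvvx,fiyh] -> 17 lines: ajhth vfmj fra azsbm mzr cia wrvvx fiyh hym luq xqzwo upur yhin jrqg ttt uupr azu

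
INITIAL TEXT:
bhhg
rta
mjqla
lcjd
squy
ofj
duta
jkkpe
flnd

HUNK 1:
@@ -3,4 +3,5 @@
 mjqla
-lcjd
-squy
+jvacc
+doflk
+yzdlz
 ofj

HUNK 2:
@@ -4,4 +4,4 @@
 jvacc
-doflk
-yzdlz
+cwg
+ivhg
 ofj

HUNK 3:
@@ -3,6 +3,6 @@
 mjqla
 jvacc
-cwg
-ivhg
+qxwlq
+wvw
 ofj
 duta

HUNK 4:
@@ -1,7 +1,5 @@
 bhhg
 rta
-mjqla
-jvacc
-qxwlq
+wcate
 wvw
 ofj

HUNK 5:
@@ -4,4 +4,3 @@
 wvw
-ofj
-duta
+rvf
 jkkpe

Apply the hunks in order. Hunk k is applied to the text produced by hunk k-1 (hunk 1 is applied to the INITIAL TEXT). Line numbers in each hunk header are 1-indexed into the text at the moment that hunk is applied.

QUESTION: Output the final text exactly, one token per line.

Answer: bhhg
rta
wcate
wvw
rvf
jkkpe
flnd

Derivation:
Hunk 1: at line 3 remove [lcjd,squy] add [jvacc,doflk,yzdlz] -> 10 lines: bhhg rta mjqla jvacc doflk yzdlz ofj duta jkkpe flnd
Hunk 2: at line 4 remove [doflk,yzdlz] add [cwg,ivhg] -> 10 lines: bhhg rta mjqla jvacc cwg ivhg ofj duta jkkpe flnd
Hunk 3: at line 3 remove [cwg,ivhg] add [qxwlq,wvw] -> 10 lines: bhhg rta mjqla jvacc qxwlq wvw ofj duta jkkpe flnd
Hunk 4: at line 1 remove [mjqla,jvacc,qxwlq] add [wcate] -> 8 lines: bhhg rta wcate wvw ofj duta jkkpe flnd
Hunk 5: at line 4 remove [ofj,duta] add [rvf] -> 7 lines: bhhg rta wcate wvw rvf jkkpe flnd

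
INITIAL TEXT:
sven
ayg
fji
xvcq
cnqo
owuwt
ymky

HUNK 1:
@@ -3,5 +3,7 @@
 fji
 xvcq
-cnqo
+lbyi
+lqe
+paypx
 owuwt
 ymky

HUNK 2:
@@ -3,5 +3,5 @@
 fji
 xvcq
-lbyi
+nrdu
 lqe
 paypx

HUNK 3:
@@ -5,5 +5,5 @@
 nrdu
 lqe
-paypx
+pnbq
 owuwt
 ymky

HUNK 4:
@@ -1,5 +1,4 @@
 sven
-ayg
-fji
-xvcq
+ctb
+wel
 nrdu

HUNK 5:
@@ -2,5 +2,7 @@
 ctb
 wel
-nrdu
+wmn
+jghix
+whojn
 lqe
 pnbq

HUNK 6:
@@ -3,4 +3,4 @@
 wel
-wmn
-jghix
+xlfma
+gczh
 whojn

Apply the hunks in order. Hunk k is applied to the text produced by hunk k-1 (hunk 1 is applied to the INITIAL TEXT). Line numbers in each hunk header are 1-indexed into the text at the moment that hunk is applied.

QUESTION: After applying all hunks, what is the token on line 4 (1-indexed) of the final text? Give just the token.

Answer: xlfma

Derivation:
Hunk 1: at line 3 remove [cnqo] add [lbyi,lqe,paypx] -> 9 lines: sven ayg fji xvcq lbyi lqe paypx owuwt ymky
Hunk 2: at line 3 remove [lbyi] add [nrdu] -> 9 lines: sven ayg fji xvcq nrdu lqe paypx owuwt ymky
Hunk 3: at line 5 remove [paypx] add [pnbq] -> 9 lines: sven ayg fji xvcq nrdu lqe pnbq owuwt ymky
Hunk 4: at line 1 remove [ayg,fji,xvcq] add [ctb,wel] -> 8 lines: sven ctb wel nrdu lqe pnbq owuwt ymky
Hunk 5: at line 2 remove [nrdu] add [wmn,jghix,whojn] -> 10 lines: sven ctb wel wmn jghix whojn lqe pnbq owuwt ymky
Hunk 6: at line 3 remove [wmn,jghix] add [xlfma,gczh] -> 10 lines: sven ctb wel xlfma gczh whojn lqe pnbq owuwt ymky
Final line 4: xlfma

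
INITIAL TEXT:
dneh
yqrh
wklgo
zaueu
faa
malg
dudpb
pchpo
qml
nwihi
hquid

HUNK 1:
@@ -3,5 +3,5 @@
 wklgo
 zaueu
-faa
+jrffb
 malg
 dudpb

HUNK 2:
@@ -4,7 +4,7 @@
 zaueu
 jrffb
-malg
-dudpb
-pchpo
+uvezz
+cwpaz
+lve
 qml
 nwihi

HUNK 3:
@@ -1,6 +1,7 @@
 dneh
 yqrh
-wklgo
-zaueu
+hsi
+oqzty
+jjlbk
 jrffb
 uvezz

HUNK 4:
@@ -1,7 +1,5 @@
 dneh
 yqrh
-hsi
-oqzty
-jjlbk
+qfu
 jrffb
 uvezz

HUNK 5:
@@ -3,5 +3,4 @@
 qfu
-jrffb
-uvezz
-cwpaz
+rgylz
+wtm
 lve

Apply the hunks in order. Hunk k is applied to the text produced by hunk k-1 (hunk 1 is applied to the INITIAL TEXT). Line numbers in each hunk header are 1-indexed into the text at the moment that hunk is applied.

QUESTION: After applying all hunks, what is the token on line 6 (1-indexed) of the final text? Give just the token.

Answer: lve

Derivation:
Hunk 1: at line 3 remove [faa] add [jrffb] -> 11 lines: dneh yqrh wklgo zaueu jrffb malg dudpb pchpo qml nwihi hquid
Hunk 2: at line 4 remove [malg,dudpb,pchpo] add [uvezz,cwpaz,lve] -> 11 lines: dneh yqrh wklgo zaueu jrffb uvezz cwpaz lve qml nwihi hquid
Hunk 3: at line 1 remove [wklgo,zaueu] add [hsi,oqzty,jjlbk] -> 12 lines: dneh yqrh hsi oqzty jjlbk jrffb uvezz cwpaz lve qml nwihi hquid
Hunk 4: at line 1 remove [hsi,oqzty,jjlbk] add [qfu] -> 10 lines: dneh yqrh qfu jrffb uvezz cwpaz lve qml nwihi hquid
Hunk 5: at line 3 remove [jrffb,uvezz,cwpaz] add [rgylz,wtm] -> 9 lines: dneh yqrh qfu rgylz wtm lve qml nwihi hquid
Final line 6: lve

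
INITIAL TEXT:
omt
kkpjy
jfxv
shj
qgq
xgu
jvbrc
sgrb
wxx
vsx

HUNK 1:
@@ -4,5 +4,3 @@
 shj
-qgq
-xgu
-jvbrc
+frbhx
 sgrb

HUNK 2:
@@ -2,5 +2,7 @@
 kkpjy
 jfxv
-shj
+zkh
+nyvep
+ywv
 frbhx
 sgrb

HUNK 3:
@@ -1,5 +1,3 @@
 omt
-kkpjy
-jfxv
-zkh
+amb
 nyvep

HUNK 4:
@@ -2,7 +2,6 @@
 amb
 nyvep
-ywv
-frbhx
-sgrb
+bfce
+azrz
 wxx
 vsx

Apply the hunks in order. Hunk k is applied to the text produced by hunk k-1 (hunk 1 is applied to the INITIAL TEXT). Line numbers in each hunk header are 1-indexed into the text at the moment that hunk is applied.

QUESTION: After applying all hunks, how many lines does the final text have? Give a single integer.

Hunk 1: at line 4 remove [qgq,xgu,jvbrc] add [frbhx] -> 8 lines: omt kkpjy jfxv shj frbhx sgrb wxx vsx
Hunk 2: at line 2 remove [shj] add [zkh,nyvep,ywv] -> 10 lines: omt kkpjy jfxv zkh nyvep ywv frbhx sgrb wxx vsx
Hunk 3: at line 1 remove [kkpjy,jfxv,zkh] add [amb] -> 8 lines: omt amb nyvep ywv frbhx sgrb wxx vsx
Hunk 4: at line 2 remove [ywv,frbhx,sgrb] add [bfce,azrz] -> 7 lines: omt amb nyvep bfce azrz wxx vsx
Final line count: 7

Answer: 7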